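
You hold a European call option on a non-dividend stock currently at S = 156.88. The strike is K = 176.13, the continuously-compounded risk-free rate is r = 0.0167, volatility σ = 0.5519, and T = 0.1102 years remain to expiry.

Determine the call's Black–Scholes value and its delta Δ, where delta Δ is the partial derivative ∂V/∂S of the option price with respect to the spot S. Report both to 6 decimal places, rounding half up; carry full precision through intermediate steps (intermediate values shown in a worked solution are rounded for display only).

σ√T = 0.5519·√0.1102 = 0.183211
d₁ = (ln(S/K) + (r+σ²/2)T) / (σ√T) = (ln(156.88/176.13) + (0.0167+0.5519²/2)·0.1102) / 0.183211 = (-0.115741 + 0.018623) / 0.183211 = -0.530087
d₂ = d₁ − σ√T = -0.530087 − 0.183211 = -0.713298
e^{−rT} = e^{−0.0167·0.1102} = 0.998161
N(d₁) = 0.298026,  N(d₂) = 0.237831
Call price V = S·N(d₁) − K·e^{−rT}·N(d₂) = 46.754277 − 41.812096 = 4.942181
Δ = N(d₁) = 0.298026

price = 4.942181
Δ = 0.298026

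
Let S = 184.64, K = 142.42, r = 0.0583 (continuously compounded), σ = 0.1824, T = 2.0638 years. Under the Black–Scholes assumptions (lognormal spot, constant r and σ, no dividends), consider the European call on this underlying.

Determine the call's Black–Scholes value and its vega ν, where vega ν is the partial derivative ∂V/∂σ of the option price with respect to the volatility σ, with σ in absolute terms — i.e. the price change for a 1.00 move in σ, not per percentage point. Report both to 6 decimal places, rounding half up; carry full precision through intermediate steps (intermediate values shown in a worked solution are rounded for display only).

σ√T = 0.1824·√2.0638 = 0.262035
d₁ = (ln(S/K) + (r+σ²/2)T) / (σ√T) = (ln(184.64/142.42) + (0.0583+0.1824²/2)·2.0638) / 0.262035 = (0.259628 + 0.154651) / 0.262035 = 1.581006
d₂ = d₁ − σ√T = 1.581006 − 0.262035 = 1.318971
e^{−rT} = e^{−0.0583·2.0638} = 0.886637
N(d₁) = 0.943062,  N(d₂) = 0.906411
Call price V = S·N(d₁) − K·e^{−rT}·N(d₂) = 174.126896 − 114.456863 = 59.670034
φ(d₁) = (1/√(2π))·e^{−d₁²/2} = 0.114323
ν = S·φ(d₁)·√T = 30.324461

price = 59.670034
ν = 30.324461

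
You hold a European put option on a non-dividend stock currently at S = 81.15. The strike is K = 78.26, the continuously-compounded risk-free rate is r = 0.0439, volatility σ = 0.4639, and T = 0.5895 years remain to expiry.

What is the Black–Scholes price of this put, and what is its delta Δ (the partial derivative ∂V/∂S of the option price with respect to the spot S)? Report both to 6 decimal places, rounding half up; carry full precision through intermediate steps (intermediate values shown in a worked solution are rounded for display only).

σ√T = 0.4639·√0.5895 = 0.356177
d₁ = (ln(S/K) + (r+σ²/2)T) / (σ√T) = (ln(81.15/78.26) + (0.0439+0.4639²/2)·0.5895) / 0.356177 = (0.036263 + 0.089310) / 0.356177 = 0.352557
d₂ = d₁ − σ√T = 0.352557 − 0.356177 = -0.003620
e^{−rT} = e^{−0.0439·0.5895} = 0.974453
N(−d₁) = 0.362210,  N(−d₂) = 0.501444
Put price V = K·e^{−rT}·N(−d₂) − S·N(−d₁) = 38.240482 − 29.393360 = 8.847122
Δ = −N(−d₁) = -0.362210

price = 8.847122
Δ = -0.362210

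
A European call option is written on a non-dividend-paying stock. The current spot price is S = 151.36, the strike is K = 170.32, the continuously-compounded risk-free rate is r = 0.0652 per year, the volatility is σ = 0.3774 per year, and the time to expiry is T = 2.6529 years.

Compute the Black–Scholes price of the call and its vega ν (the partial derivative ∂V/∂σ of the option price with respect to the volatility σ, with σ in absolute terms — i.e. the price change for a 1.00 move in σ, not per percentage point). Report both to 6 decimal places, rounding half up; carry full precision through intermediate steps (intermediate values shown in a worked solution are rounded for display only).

σ√T = 0.3774·√2.6529 = 0.614699
d₁ = (ln(S/K) + (r+σ²/2)T) / (σ√T) = (ln(151.36/170.32) + (0.0652+0.3774²/2)·2.6529) / 0.614699 = (-0.118018 + 0.361896) / 0.614699 = 0.396745
d₂ = d₁ − σ√T = 0.396745 − 0.614699 = -0.217954
e^{−rT} = e^{−0.0652·2.6529} = 0.841164
N(d₁) = 0.654222,  N(d₂) = 0.413732
Call price V = S·N(d₁) − K·e^{−rT}·N(d₂) = 99.023060 − 59.274200 = 39.748859
φ(d₁) = (1/√(2π))·e^{−d₁²/2} = 0.368748
ν = S·φ(d₁)·√T = 90.907827

price = 39.748859
ν = 90.907827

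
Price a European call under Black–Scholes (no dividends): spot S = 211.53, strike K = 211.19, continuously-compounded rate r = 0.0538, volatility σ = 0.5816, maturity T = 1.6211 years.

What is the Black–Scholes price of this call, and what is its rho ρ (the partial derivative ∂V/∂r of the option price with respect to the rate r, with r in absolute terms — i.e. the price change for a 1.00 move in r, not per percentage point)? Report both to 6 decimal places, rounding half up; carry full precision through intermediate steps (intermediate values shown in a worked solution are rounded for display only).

σ√T = 0.5816·√1.6211 = 0.740507
d₁ = (ln(S/K) + (r+σ²/2)T) / (σ√T) = (ln(211.53/211.19) + (0.0538+0.5816²/2)·1.6211) / 0.740507 = (0.001609 + 0.361391) / 0.740507 = 0.490204
d₂ = d₁ − σ√T = 0.490204 − 0.740507 = -0.250304
e^{−rT} = e^{−0.0538·1.6211} = 0.916480
N(d₁) = 0.688005,  N(d₂) = 0.401176
Call price V = S·N(d₁) − K·e^{−rT}·N(d₂) = 145.533713 − 77.648221 = 67.885492
ρ = K·T·e^{−rT}·N(d₂) = 125.875531

price = 67.885492
ρ = 125.875531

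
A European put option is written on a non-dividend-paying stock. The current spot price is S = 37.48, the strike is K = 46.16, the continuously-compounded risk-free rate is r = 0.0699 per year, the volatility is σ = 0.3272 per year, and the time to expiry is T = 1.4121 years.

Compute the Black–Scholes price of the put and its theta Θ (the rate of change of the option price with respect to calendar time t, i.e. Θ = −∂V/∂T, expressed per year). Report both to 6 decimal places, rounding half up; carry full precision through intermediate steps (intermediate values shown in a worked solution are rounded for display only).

price = 8.520520
Θ = -0.053867

σ√T = 0.3272·√1.4121 = 0.388818
d₁ = (ln(S/K) + (r+σ²/2)T) / (σ√T) = (ln(37.48/46.16) + (0.0699+0.3272²/2)·1.4121) / 0.388818 = (-0.208306 + 0.174295) / 0.388818 = -0.087472
d₂ = d₁ − σ√T = -0.087472 − 0.388818 = -0.476290
e^{−rT} = e^{−0.0699·1.4121} = 0.906009
N(−d₁) = 0.534852,  N(−d₂) = 0.683066
Put price V = K·e^{−rT}·N(−d₂) − S·N(−d₁) = 28.566771 − 20.046251 = 8.520520
φ(d₁) = (1/√(2π))·e^{−d₁²/2} = 0.397419
Θ = −S·φ(d₁)·σ/(2√T) + r·K·e^{−rT}·N(−d₂) = −2.050684 + 1.996817 = -0.053867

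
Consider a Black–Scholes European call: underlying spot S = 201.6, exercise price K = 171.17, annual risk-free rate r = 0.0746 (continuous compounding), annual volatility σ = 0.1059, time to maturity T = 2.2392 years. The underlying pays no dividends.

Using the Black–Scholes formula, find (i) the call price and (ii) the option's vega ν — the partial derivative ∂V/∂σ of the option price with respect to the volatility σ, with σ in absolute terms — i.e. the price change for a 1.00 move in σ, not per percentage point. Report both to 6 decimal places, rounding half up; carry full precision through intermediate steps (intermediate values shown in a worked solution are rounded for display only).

σ√T = 0.1059·√2.2392 = 0.158468
d₁ = (ln(S/K) + (r+σ²/2)T) / (σ√T) = (ln(201.6/171.17) + (0.0746+0.1059²/2)·2.2392) / 0.158468 = (0.163628 + 0.179600) / 0.158468 = 2.165914
d₂ = d₁ − σ√T = 2.165914 − 0.158468 = 2.007446
e^{−rT} = e^{−0.0746·2.2392} = 0.846162
N(d₁) = 0.984841,  N(d₂) = 0.977649
Call price V = S·N(d₁) − K·e^{−rT}·N(d₂) = 198.543971 − 141.600289 = 56.943683
φ(d₁) = (1/√(2π))·e^{−d₁²/2} = 0.038215
ν = S·φ(d₁)·√T = 11.528407

price = 56.943683
ν = 11.528407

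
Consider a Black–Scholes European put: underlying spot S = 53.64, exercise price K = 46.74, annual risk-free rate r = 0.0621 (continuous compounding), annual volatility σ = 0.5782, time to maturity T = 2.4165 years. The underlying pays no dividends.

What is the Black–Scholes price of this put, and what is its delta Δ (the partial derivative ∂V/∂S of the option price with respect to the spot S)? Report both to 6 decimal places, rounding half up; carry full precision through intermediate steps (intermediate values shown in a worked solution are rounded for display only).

price = 10.339369
Δ = -0.220780

σ√T = 0.5782·√2.4165 = 0.898817
d₁ = (ln(S/K) + (r+σ²/2)T) / (σ√T) = (ln(53.64/46.74) + (0.0621+0.5782²/2)·2.4165) / 0.898817 = (0.137695 + 0.554001) / 0.898817 = 0.769562
d₂ = d₁ − σ√T = 0.769562 − 0.898817 = -0.129255
e^{−rT} = e^{−0.0621·2.4165} = 0.860652
N(−d₁) = 0.220780,  N(−d₂) = 0.551422
Put price V = K·e^{−rT}·N(−d₂) − S·N(−d₁) = 22.182001 − 11.842632 = 10.339369
Δ = −N(−d₁) = -0.220780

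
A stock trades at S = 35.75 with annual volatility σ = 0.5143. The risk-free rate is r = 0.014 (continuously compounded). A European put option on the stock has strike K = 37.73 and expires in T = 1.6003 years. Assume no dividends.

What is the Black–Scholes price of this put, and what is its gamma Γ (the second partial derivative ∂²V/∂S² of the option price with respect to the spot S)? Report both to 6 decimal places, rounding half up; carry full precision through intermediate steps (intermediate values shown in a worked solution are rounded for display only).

σ√T = 0.5143·√1.6003 = 0.650605
d₁ = (ln(S/K) + (r+σ²/2)T) / (σ√T) = (ln(35.75/37.73) + (0.014+0.5143²/2)·1.6003) / 0.650605 = (-0.053905 + 0.234047) / 0.650605 = 0.276884
d₂ = d₁ − σ√T = 0.276884 − 0.650605 = -0.373721
e^{−rT} = e^{−0.014·1.6003} = 0.977845
N(−d₁) = 0.390934,  N(−d₂) = 0.645694
Put price V = K·e^{−rT}·N(−d₂) − S·N(−d₁) = 23.822287 − 13.975908 = 9.846378
φ(d₁) = (1/√(2π))·e^{−d₁²/2} = 0.383939
Γ = φ(d₁) / (S·σ·√T) = 0.016507

price = 9.846378
Γ = 0.016507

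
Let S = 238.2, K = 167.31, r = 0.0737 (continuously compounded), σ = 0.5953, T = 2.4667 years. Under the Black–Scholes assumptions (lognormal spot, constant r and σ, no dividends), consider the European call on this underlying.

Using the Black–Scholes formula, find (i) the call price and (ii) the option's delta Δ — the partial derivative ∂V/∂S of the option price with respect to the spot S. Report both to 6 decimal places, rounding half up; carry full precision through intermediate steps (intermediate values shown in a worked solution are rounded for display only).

σ√T = 0.5953·√2.4667 = 0.934962
d₁ = (ln(S/K) + (r+σ²/2)T) / (σ√T) = (ln(238.2/167.31) + (0.0737+0.5953²/2)·2.4667) / 0.934962 = (0.353262 + 0.618873) / 0.934962 = 1.039759
d₂ = d₁ − σ√T = 1.039759 − 0.934962 = 0.104797
e^{−rT} = e^{−0.0737·2.4667} = 0.833772
N(d₁) = 0.850774,  N(d₂) = 0.541731
Call price V = S·N(d₁) − K·e^{−rT}·N(d₂) = 202.654373 − 75.570625 = 127.083747
Δ = N(d₁) = 0.850774

price = 127.083747
Δ = 0.850774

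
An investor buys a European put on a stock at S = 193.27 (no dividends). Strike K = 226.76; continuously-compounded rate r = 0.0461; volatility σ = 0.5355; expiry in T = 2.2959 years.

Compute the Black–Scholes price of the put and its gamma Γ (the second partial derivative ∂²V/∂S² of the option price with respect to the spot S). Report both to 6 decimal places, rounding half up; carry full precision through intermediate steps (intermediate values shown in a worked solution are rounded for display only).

σ√T = 0.5355·√2.2959 = 0.811402
d₁ = (ln(S/K) + (r+σ²/2)T) / (σ√T) = (ln(193.27/226.76) + (0.0461+0.5355²/2)·2.2959) / 0.811402 = (-0.159804 + 0.435027) / 0.811402 = 0.339195
d₂ = d₁ − σ√T = 0.339195 − 0.811402 = -0.472207
e^{−rT} = e^{−0.0461·2.2959} = 0.899568
N(−d₁) = 0.367231,  N(−d₂) = 0.681610
Put price V = K·e^{−rT}·N(−d₂) − S·N(−d₁) = 139.038959 − 70.974818 = 68.064140
φ(d₁) = (1/√(2π))·e^{−d₁²/2} = 0.376640
Γ = φ(d₁) / (S·σ·√T) = 0.002402

price = 68.064140
Γ = 0.002402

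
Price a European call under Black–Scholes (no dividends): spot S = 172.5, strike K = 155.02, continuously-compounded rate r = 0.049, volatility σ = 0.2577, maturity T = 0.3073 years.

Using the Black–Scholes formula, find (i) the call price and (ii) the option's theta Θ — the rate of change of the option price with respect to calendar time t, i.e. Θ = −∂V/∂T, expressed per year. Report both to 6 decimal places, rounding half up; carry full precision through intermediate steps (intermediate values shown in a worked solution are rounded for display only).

σ√T = 0.2577·√0.3073 = 0.142855
d₁ = (ln(S/K) + (r+σ²/2)T) / (σ√T) = (ln(172.5/155.02) + (0.049+0.2577²/2)·0.3073) / 0.142855 = (0.106843 + 0.025261) / 0.142855 = 0.924745
d₂ = d₁ − σ√T = 0.924745 − 0.142855 = 0.781890
e^{−rT} = e^{−0.049·0.3073} = 0.985055
N(d₁) = 0.822451,  N(d₂) = 0.782860
Call price V = S·N(d₁) − K·e^{−rT}·N(d₂) = 141.872767 − 119.545334 = 22.327433
φ(d₁) = (1/√(2π))·e^{−d₁²/2} = 0.260145
Θ = −S·φ(d₁)·σ/(2√T) − r·K·e^{−rT}·N(d₂) = −10.430568 − 5.857721 = -16.288289

price = 22.327433
Θ = -16.288289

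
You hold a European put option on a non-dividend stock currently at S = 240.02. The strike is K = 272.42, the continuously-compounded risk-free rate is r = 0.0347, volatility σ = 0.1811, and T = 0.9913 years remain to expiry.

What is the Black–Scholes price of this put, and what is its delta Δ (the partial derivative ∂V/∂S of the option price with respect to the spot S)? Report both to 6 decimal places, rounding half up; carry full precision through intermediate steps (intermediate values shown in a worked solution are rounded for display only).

price = 31.975066
Δ = -0.663240

σ√T = 0.1811·√0.9913 = 0.180310
d₁ = (ln(S/K) + (r+σ²/2)T) / (σ√T) = (ln(240.02/272.42) + (0.0347+0.1811²/2)·0.9913) / 0.180310 = (-0.126623 + 0.050654) / 0.180310 = -0.421322
d₂ = d₁ − σ√T = -0.421322 − 0.180310 = -0.601632
e^{−rT} = e^{−0.0347·0.9913} = 0.966187
N(−d₁) = 0.663240,  N(−d₂) = 0.726290
Put price V = K·e^{−rT}·N(−d₂) − S·N(−d₁) = 191.165893 − 159.190827 = 31.975066
Δ = −N(−d₁) = -0.663240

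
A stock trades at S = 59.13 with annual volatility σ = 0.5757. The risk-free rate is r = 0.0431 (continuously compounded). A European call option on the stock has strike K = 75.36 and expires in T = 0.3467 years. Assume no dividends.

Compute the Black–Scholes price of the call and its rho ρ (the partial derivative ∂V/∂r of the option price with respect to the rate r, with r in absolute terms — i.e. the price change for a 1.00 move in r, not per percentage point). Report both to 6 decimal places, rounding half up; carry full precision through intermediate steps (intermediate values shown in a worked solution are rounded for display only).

price = 3.340407
ρ = 5.153132

σ√T = 0.5757·√0.3467 = 0.338979
d₁ = (ln(S/K) + (r+σ²/2)T) / (σ√T) = (ln(59.13/75.36) + (0.0431+0.5757²/2)·0.3467) / 0.338979 = (-0.242538 + 0.072396) / 0.338979 = -0.501924
d₂ = d₁ − σ√T = -0.501924 − 0.338979 = -0.840904
e^{−rT} = e^{−0.0431·0.3467} = 0.985168
N(d₁) = 0.307860,  N(d₂) = 0.200201
Call price V = S·N(d₁) − K·e^{−rT}·N(d₂) = 18.203782 − 14.863376 = 3.340407
ρ = K·T·e^{−rT}·N(d₂) = 5.153132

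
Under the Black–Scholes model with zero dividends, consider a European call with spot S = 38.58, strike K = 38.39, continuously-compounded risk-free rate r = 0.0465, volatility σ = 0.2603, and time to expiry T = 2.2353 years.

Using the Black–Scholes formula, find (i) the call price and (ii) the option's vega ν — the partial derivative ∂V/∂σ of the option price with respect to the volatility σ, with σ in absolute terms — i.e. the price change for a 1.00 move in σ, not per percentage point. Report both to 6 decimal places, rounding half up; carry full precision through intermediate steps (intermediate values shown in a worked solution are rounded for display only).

price = 7.851666
ν = 20.562657

σ√T = 0.2603·√2.2353 = 0.389172
d₁ = (ln(S/K) + (r+σ²/2)T) / (σ√T) = (ln(38.58/38.39) + (0.0465+0.2603²/2)·2.2353) / 0.389172 = (0.004937 + 0.179669) / 0.389172 = 0.474355
d₂ = d₁ − σ√T = 0.474355 − 0.389172 = 0.085183
e^{−rT} = e^{−0.0465·2.2353} = 0.901278
N(d₁) = 0.682377,  N(d₂) = 0.533942
Call price V = S·N(d₁) − K·e^{−rT}·N(d₂) = 26.326095 − 18.474429 = 7.851666
φ(d₁) = (1/√(2π))·e^{−d₁²/2} = 0.356491
ν = S·φ(d₁)·√T = 20.562657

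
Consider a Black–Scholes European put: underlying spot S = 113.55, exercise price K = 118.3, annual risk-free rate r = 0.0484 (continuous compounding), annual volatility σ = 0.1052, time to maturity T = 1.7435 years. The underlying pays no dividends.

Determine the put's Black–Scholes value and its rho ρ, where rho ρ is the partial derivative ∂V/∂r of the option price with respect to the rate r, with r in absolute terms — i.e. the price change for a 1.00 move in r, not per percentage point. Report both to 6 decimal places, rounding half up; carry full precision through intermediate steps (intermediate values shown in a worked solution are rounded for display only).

price = 4.039797
ρ = -76.583471

σ√T = 0.1052·√1.7435 = 0.138908
d₁ = (ln(S/K) + (r+σ²/2)T) / (σ√T) = (ln(113.55/118.3) + (0.0484+0.1052²/2)·1.7435) / 0.138908 = (-0.040981 + 0.094033) / 0.138908 = 0.381927
d₂ = d₁ − σ√T = 0.381927 − 0.138908 = 0.243019
e^{−rT} = e^{−0.0484·1.7435} = 0.919077
N(−d₁) = 0.351258,  N(−d₂) = 0.403995
Put price V = K·e^{−rT}·N(−d₂) − S·N(−d₁) = 43.925134 − 39.885336 = 4.039797
ρ = −K·T·e^{−rT}·N(−d₂) = -76.583471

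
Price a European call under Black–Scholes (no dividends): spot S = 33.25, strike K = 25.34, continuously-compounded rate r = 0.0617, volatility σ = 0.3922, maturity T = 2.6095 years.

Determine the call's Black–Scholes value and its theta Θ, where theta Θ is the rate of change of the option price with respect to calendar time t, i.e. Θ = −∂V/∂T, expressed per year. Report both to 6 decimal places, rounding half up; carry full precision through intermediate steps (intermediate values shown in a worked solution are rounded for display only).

σ√T = 0.3922·√2.6095 = 0.633558
d₁ = (ln(S/K) + (r+σ²/2)T) / (σ√T) = (ln(33.25/25.34) + (0.0617+0.3922²/2)·2.6095) / 0.633558 = (0.271671 + 0.361704) / 0.633558 = 0.999711
d₂ = d₁ − σ√T = 0.999711 − 0.633558 = 0.366153
e^{−rT} = e^{−0.0617·2.6095} = 0.851287
N(d₁) = 0.841275,  N(d₂) = 0.642874
Call price V = S·N(d₁) − K·e^{−rT}·N(d₂) = 27.972385 − 13.867837 = 14.104548
φ(d₁) = (1/√(2π))·e^{−d₁²/2} = 0.242041
Θ = −S·φ(d₁)·σ/(2√T) − r·K·e^{−rT}·N(d₂) = −0.976965 − 0.855646 = -1.832611

price = 14.104548
Θ = -1.832611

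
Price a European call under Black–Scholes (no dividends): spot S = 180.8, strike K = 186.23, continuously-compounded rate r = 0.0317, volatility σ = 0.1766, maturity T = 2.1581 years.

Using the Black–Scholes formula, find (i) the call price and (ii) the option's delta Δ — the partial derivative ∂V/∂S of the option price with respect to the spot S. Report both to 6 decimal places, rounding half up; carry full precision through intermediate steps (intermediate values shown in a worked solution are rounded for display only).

price = 21.950554
Δ = 0.610013

σ√T = 0.1766·√2.1581 = 0.259434
d₁ = (ln(S/K) + (r+σ²/2)T) / (σ√T) = (ln(180.8/186.23) + (0.0317+0.1766²/2)·2.1581) / 0.259434 = (-0.029591 + 0.102065) / 0.259434 = 0.279353
d₂ = d₁ − σ√T = 0.279353 − 0.259434 = 0.019920
e^{−rT} = e^{−0.0317·2.1581} = 0.933876
N(d₁) = 0.610013,  N(d₂) = 0.507946
Call price V = S·N(d₁) − K·e^{−rT}·N(d₂) = 110.290380 − 88.339826 = 21.950554
Δ = N(d₁) = 0.610013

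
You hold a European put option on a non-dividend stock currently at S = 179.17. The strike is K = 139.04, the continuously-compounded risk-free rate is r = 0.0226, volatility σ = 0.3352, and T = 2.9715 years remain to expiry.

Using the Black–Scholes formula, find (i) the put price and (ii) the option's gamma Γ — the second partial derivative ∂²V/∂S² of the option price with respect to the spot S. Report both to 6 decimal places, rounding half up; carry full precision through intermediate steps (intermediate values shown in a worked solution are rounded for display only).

price = 15.645356
Γ = 0.002699

σ√T = 0.3352·√2.9715 = 0.577819
d₁ = (ln(S/K) + (r+σ²/2)T) / (σ√T) = (ln(179.17/139.04) + (0.0226+0.3352²/2)·2.9715) / 0.577819 = (0.253573 + 0.234093) / 0.577819 = 0.843978
d₂ = d₁ − σ√T = 0.843978 − 0.577819 = 0.266159
e^{−rT} = e^{−0.0226·2.9715} = 0.935049
N(−d₁) = 0.199341,  N(−d₂) = 0.395058
Put price V = K·e^{−rT}·N(−d₂) − S·N(−d₁) = 51.361241 − 35.715885 = 15.645356
φ(d₁) = (1/√(2π))·e^{−d₁²/2} = 0.279406
Γ = φ(d₁) / (S·σ·√T) = 0.002699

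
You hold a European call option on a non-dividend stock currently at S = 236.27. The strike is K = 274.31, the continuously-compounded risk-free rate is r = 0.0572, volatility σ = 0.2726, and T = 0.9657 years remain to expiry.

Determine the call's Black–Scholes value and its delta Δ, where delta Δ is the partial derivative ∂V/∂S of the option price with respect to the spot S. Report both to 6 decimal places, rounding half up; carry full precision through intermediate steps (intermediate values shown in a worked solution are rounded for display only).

price = 16.367206
Δ = 0.414055

σ√T = 0.2726·√0.9657 = 0.267884
d₁ = (ln(S/K) + (r+σ²/2)T) / (σ√T) = (ln(236.27/274.31) + (0.0572+0.2726²/2)·0.9657) / 0.267884 = (-0.149284 + 0.091119) / 0.267884 = -0.217126
d₂ = d₁ − σ√T = -0.217126 − 0.267884 = -0.485010
e^{−rT} = e^{−0.0572·0.9657} = 0.946260
N(d₁) = 0.414055,  N(d₂) = 0.313835
Call price V = S·N(d₁) − K·e^{−rT}·N(d₂) = 97.828780 − 81.461574 = 16.367206
Δ = N(d₁) = 0.414055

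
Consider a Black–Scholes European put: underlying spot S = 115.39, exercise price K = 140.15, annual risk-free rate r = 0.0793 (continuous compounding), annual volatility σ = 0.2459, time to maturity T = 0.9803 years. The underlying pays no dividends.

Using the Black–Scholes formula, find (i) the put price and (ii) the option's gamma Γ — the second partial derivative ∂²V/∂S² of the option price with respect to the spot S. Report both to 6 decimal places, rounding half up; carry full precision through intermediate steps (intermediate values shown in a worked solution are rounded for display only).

σ√T = 0.2459·√0.9803 = 0.243466
d₁ = (ln(S/K) + (r+σ²/2)T) / (σ√T) = (ln(115.39/140.15) + (0.0793+0.2459²/2)·0.9803) / 0.243466 = (-0.194396 + 0.107376) / 0.243466 = -0.357422
d₂ = d₁ − σ√T = -0.357422 − 0.243466 = -0.600888
e^{−rT} = e^{−0.0793·0.9803} = 0.925207
N(−d₁) = 0.639612,  N(−d₂) = 0.726043
Put price V = K·e^{−rT}·N(−d₂) − S·N(−d₁) = 94.144314 − 73.804823 = 20.339491
φ(d₁) = (1/√(2π))·e^{−d₁²/2} = 0.374257
Γ = φ(d₁) / (S·σ·√T) = 0.013322

price = 20.339491
Γ = 0.013322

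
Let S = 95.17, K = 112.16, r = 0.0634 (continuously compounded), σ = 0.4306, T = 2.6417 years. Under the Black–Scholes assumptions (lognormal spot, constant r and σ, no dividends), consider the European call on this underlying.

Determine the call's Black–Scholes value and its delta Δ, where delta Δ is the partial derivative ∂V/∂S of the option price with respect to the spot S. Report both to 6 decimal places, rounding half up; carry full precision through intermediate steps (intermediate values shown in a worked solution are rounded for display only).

σ√T = 0.4306·√2.6417 = 0.699867
d₁ = (ln(S/K) + (r+σ²/2)T) / (σ√T) = (ln(95.17/112.16) + (0.0634+0.4306²/2)·2.6417) / 0.699867 = (-0.164262 + 0.412391) / 0.699867 = 0.354538
d₂ = d₁ − σ√T = 0.354538 − 0.699867 = -0.345330
e^{−rT} = e^{−0.0634·2.6417} = 0.845790
N(d₁) = 0.638532,  N(d₂) = 0.364923
Call price V = S·N(d₁) − K·e^{−rT}·N(d₂) = 60.769089 − 34.618020 = 26.151070
Δ = N(d₁) = 0.638532

price = 26.151070
Δ = 0.638532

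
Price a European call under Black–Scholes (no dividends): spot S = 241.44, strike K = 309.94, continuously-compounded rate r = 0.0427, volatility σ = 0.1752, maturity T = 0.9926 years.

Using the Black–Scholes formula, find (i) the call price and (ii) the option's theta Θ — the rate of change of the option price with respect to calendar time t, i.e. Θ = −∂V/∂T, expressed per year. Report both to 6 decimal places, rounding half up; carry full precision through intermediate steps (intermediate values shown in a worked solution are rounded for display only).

price = 2.680768
Θ = -5.903292

σ√T = 0.1752·√0.9926 = 0.174551
d₁ = (ln(S/K) + (r+σ²/2)T) / (σ√T) = (ln(241.44/309.94) + (0.0427+0.1752²/2)·0.9926) / 0.174551 = (-0.249758 + 0.057618) / 0.174551 = -1.100769
d₂ = d₁ − σ√T = -1.100769 − 0.174551 = -1.275319
e^{−rT} = e^{−0.0427·0.9926} = 0.958502
N(d₁) = 0.135499,  N(d₂) = 0.101098
Call price V = S·N(d₁) − K·e^{−rT}·N(d₂) = 32.714805 − 30.034037 = 2.680768
φ(d₁) = (1/√(2π))·e^{−d₁²/2} = 0.217668
Θ = −S·φ(d₁)·σ/(2√T) − r·K·e^{−rT}·N(d₂) = −4.620839 − 1.282453 = -5.903292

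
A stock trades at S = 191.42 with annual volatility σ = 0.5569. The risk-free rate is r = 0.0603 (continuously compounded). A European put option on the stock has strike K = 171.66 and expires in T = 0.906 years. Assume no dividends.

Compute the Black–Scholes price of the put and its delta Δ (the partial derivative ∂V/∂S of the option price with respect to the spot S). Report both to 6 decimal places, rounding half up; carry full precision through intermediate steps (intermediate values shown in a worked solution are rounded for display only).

σ√T = 0.5569·√0.906 = 0.530080
d₁ = (ln(S/K) + (r+σ²/2)T) / (σ√T) = (ln(191.42/171.66) + (0.0603+0.5569²/2)·0.906) / 0.530080 = (0.108954 + 0.195124) / 0.530080 = 0.573646
d₂ = d₁ − σ√T = 0.573646 − 0.530080 = 0.043566
e^{−rT} = e^{−0.0603·0.906} = 0.946834
N(−d₁) = 0.283104,  N(−d₂) = 0.482625
Put price V = K·e^{−rT}·N(−d₂) − S·N(−d₁) = 78.442723 − 54.191692 = 24.251031
Δ = −N(−d₁) = -0.283104

price = 24.251031
Δ = -0.283104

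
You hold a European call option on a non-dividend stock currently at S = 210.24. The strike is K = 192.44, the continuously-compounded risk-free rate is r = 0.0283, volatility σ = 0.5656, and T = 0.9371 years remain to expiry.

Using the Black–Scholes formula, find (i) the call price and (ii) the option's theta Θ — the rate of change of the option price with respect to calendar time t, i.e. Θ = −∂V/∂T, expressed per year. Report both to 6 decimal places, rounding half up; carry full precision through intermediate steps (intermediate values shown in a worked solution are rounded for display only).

σ√T = 0.5656·√0.9371 = 0.547523
d₁ = (ln(S/K) + (r+σ²/2)T) / (σ√T) = (ln(210.24/192.44) + (0.0283+0.5656²/2)·0.9371) / 0.547523 = (0.088465 + 0.176411) / 0.547523 = 0.483771
d₂ = d₁ − σ√T = 0.483771 − 0.547523 = -0.063752
e^{−rT} = e^{−0.0283·0.9371} = 0.973829
N(d₁) = 0.685726,  N(d₂) = 0.474584
Call price V = S·N(d₁) − K·e^{−rT}·N(d₂) = 144.167022 − 88.938743 = 55.228279
φ(d₁) = (1/√(2π))·e^{−d₁²/2} = 0.354887
Θ = −S·φ(d₁)·σ/(2√T) − r·K·e^{−rT}·N(d₂) = −21.796755 − 2.516966 = -24.313722

price = 55.228279
Θ = -24.313722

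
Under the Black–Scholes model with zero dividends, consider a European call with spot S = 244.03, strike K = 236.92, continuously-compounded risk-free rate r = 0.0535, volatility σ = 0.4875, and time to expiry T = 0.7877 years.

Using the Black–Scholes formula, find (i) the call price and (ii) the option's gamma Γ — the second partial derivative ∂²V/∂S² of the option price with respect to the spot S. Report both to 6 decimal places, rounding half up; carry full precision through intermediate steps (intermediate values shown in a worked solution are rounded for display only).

price = 49.337029
Γ = 0.003512

σ√T = 0.4875·√0.7877 = 0.432668
d₁ = (ln(S/K) + (r+σ²/2)T) / (σ√T) = (ln(244.03/236.92) + (0.0535+0.4875²/2)·0.7877) / 0.432668 = (0.029569 + 0.135743) / 0.432668 = 0.382074
d₂ = d₁ − σ√T = 0.382074 − 0.432668 = -0.050594
e^{−rT} = e^{−0.0535·0.7877} = 0.958734
N(d₁) = 0.648797,  N(d₂) = 0.479825
Call price V = S·N(d₁) − K·e^{−rT}·N(d₂) = 158.325917 − 108.988888 = 49.337029
φ(d₁) = (1/√(2π))·e^{−d₁²/2} = 0.370861
Γ = φ(d₁) / (S·σ·√T) = 0.003512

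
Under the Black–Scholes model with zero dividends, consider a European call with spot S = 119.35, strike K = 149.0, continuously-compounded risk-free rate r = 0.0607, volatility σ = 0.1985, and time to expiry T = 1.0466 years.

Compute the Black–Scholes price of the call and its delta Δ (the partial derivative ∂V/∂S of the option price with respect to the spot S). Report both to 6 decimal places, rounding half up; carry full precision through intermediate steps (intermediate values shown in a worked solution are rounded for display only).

σ√T = 0.1985·√1.0466 = 0.203072
d₁ = (ln(S/K) + (r+σ²/2)T) / (σ√T) = (ln(119.35/149.0) + (0.0607+0.1985²/2)·1.0466) / 0.203072 = (-0.221886 + 0.084148) / 0.203072 = -0.678271
d₂ = d₁ − σ√T = -0.678271 − 0.203072 = -0.881344
e^{−rT} = e^{−0.0607·1.0466} = 0.938447
N(d₁) = 0.248800,  N(d₂) = 0.189066
Call price V = S·N(d₁) − K·e^{−rT}·N(d₂) = 29.694269 − 26.436837 = 3.257432
Δ = N(d₁) = 0.248800

price = 3.257432
Δ = 0.248800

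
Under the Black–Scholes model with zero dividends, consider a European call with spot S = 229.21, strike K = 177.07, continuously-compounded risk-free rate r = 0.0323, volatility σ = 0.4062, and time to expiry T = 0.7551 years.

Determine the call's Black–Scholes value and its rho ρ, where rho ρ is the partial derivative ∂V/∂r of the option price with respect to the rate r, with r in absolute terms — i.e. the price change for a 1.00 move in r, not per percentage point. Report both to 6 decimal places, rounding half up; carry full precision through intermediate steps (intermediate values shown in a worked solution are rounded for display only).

σ√T = 0.4062·√0.7551 = 0.352974
d₁ = (ln(S/K) + (r+σ²/2)T) / (σ√T) = (ln(229.21/177.07) + (0.0323+0.4062²/2)·0.7551) / 0.352974 = (0.258093 + 0.086685) / 0.352974 = 0.976782
d₂ = d₁ − σ√T = 0.976782 − 0.352974 = 0.623809
e^{−rT} = e^{−0.0323·0.7551} = 0.975905
N(d₁) = 0.835662,  N(d₂) = 0.733623
Call price V = S·N(d₁) − K·e^{−rT}·N(d₂) = 191.541989 − 126.772739 = 64.769250
ρ = K·T·e^{−rT}·N(d₂) = 95.726095

price = 64.769250
ρ = 95.726095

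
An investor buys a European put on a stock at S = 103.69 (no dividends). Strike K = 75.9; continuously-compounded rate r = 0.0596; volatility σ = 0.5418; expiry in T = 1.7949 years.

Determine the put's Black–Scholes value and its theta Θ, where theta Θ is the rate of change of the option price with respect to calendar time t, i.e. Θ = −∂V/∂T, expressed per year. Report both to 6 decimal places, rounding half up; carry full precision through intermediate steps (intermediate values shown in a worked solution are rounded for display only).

price = 10.316605
Θ = -3.689110

σ√T = 0.5418·√1.7949 = 0.725870
d₁ = (ln(S/K) + (r+σ²/2)T) / (σ√T) = (ln(103.69/75.9) + (0.0596+0.5418²/2)·1.7949) / 0.725870 = (0.311989 + 0.370420) / 0.725870 = 0.940125
d₂ = d₁ − σ√T = 0.940125 − 0.725870 = 0.214255
e^{−rT} = e^{−0.0596·1.7949} = 0.898547
N(−d₁) = 0.173577,  N(−d₂) = 0.415174
Put price V = K·e^{−rT}·N(−d₂) − S·N(−d₁) = 28.314774 − 17.998169 = 10.316605
φ(d₁) = (1/√(2π))·e^{−d₁²/2} = 0.256441
Θ = −S·φ(d₁)·σ/(2√T) + r·K·e^{−rT}·N(−d₂) = −5.376671 + 1.687561 = -3.689110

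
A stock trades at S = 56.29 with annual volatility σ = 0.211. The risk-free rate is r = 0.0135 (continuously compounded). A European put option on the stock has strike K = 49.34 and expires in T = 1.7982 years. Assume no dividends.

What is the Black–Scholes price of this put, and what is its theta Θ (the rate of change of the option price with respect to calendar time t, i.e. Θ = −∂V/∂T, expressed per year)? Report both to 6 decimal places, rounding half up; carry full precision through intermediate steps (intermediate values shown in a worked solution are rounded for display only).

σ√T = 0.211·√1.7982 = 0.282945
d₁ = (ln(S/K) + (r+σ²/2)T) / (σ√T) = (ln(56.29/49.34) + (0.0135+0.211²/2)·1.7982) / 0.282945 = (0.131782 + 0.064305) / 0.282945 = 0.693020
d₂ = d₁ − σ√T = 0.693020 − 0.282945 = 0.410075
e^{−rT} = e^{−0.0135·1.7982} = 0.976017
N(−d₁) = 0.244148,  N(−d₂) = 0.340875
Put price V = K·e^{−rT}·N(−d₂) − S·N(−d₁) = 16.415415 − 13.743117 = 2.672298
φ(d₁) = (1/√(2π))·e^{−d₁²/2} = 0.313776
Θ = −S·φ(d₁)·σ/(2√T) + r·K·e^{−rT}·N(−d₂) = −1.389581 + 0.221608 = -1.167973

price = 2.672298
Θ = -1.167973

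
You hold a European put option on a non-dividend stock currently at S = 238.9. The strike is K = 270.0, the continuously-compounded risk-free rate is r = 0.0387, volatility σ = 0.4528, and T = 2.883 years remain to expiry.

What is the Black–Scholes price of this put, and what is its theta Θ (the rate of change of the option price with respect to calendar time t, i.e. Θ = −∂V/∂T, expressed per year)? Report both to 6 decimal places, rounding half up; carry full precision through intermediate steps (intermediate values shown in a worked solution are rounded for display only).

price = 73.202284
Θ = -5.745537

σ√T = 0.4528·√2.883 = 0.768827
d₁ = (ln(S/K) + (r+σ²/2)T) / (σ√T) = (ln(238.9/270.0) + (0.0387+0.4528²/2)·2.883) / 0.768827 = (-0.122377 + 0.407120) / 0.768827 = 0.370360
d₂ = d₁ − σ√T = 0.370360 − 0.768827 = -0.398467
e^{−rT} = e^{−0.0387·2.883} = 0.894427
N(−d₁) = 0.355557,  N(−d₂) = 0.654857
Put price V = K·e^{−rT}·N(−d₂) − S·N(−d₁) = 158.144886 − 84.942602 = 73.202284
φ(d₁) = (1/√(2π))·e^{−d₁²/2} = 0.372499
Θ = −S·φ(d₁)·σ/(2√T) + r·K·e^{−rT}·N(−d₂) = −11.865744 + 6.120207 = -5.745537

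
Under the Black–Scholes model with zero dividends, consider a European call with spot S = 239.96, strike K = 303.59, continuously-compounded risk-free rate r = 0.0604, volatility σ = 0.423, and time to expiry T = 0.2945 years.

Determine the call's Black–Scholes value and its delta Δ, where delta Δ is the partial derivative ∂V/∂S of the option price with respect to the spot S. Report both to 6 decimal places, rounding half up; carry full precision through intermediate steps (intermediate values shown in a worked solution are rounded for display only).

σ√T = 0.423·√0.2945 = 0.229553
d₁ = (ln(S/K) + (r+σ²/2)T) / (σ√T) = (ln(239.96/303.59) + (0.0604+0.423²/2)·0.2945) / 0.229553 = (-0.235206 + 0.044135) / 0.229553 = -0.832360
d₂ = d₁ − σ√T = -0.832360 − 0.229553 = -1.061913
e^{−rT} = e^{−0.0604·0.2945} = 0.982369
N(d₁) = 0.202603,  N(d₂) = 0.144138
Call price V = S·N(d₁) − K·e^{−rT}·N(d₂) = 48.616584 − 42.987236 = 5.629349
Δ = N(d₁) = 0.202603

price = 5.629349
Δ = 0.202603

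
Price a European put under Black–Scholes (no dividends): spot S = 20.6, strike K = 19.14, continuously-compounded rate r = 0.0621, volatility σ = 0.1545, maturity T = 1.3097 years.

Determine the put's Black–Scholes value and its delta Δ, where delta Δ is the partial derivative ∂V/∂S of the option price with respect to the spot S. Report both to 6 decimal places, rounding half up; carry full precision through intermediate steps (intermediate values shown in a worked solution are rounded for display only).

price = 0.353029
Δ = -0.167485

σ√T = 0.1545·√1.3097 = 0.176813
d₁ = (ln(S/K) + (r+σ²/2)T) / (σ√T) = (ln(20.6/19.14) + (0.0621+0.1545²/2)·1.3097) / 0.176813 = (0.073511 + 0.096964) / 0.176813 = 0.964151
d₂ = d₁ − σ√T = 0.964151 − 0.176813 = 0.787338
e^{−rT} = e^{−0.0621·1.3097} = 0.921887
N(−d₁) = 0.167485,  N(−d₂) = 0.215542
Put price V = K·e^{−rT}·N(−d₂) − S·N(−d₁) = 3.803223 − 3.450194 = 0.353029
Δ = −N(−d₁) = -0.167485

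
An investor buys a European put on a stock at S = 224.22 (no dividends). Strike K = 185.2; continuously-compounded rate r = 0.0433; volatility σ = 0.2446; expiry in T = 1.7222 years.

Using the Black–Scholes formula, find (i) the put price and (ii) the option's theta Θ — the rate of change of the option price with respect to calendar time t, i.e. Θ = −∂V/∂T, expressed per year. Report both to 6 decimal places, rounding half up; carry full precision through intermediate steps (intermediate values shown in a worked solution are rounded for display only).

price = 7.154172
Θ = -3.237212

σ√T = 0.2446·√1.7222 = 0.320995
d₁ = (ln(S/K) + (r+σ²/2)T) / (σ√T) = (ln(224.22/185.2) + (0.0433+0.2446²/2)·1.7222) / 0.320995 = (0.191191 + 0.126090) / 0.320995 = 0.988431
d₂ = d₁ − σ√T = 0.988431 − 0.320995 = 0.667436
e^{−rT} = e^{−0.0433·1.7222} = 0.928141
N(−d₁) = 0.161471,  N(−d₂) = 0.252247
Put price V = K·e^{−rT}·N(−d₂) − S·N(−d₁) = 43.359131 − 36.204959 = 7.154172
φ(d₁) = (1/√(2π))·e^{−d₁²/2} = 0.244770
Θ = −S·φ(d₁)·σ/(2√T) + r·K·e^{−rT}·N(−d₂) = −5.114662 + 1.877450 = -3.237212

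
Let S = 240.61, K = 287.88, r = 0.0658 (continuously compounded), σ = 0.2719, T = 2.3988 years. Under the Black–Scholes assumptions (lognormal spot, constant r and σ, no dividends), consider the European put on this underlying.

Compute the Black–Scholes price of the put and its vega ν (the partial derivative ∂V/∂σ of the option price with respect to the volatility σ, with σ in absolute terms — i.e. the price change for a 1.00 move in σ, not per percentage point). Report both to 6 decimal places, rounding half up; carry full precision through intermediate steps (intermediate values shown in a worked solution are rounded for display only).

σ√T = 0.2719·√2.3988 = 0.421120
d₁ = (ln(S/K) + (r+σ²/2)T) / (σ√T) = (ln(240.61/287.88) + (0.0658+0.2719²/2)·2.3988) / 0.421120 = (-0.179366 + 0.246512) / 0.421120 = 0.159446
d₂ = d₁ − σ√T = 0.159446 − 0.421120 = -0.261675
e^{−rT} = e^{−0.0658·2.3988} = 0.853986
N(−d₁) = 0.436659,  N(−d₂) = 0.603214
Put price V = K·e^{−rT}·N(−d₂) − S·N(−d₁) = 148.297317 − 105.064485 = 43.232833
φ(d₁) = (1/√(2π))·e^{−d₁²/2} = 0.393903
ν = S·φ(d₁)·√T = 146.791273

price = 43.232833
ν = 146.791273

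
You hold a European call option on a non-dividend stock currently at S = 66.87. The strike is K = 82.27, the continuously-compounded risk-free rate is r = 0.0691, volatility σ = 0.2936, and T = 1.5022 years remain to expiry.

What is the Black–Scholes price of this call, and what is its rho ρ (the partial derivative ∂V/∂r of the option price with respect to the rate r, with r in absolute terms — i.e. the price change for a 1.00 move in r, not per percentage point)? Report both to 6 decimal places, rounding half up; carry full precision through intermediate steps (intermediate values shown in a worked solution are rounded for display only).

σ√T = 0.2936·√1.5022 = 0.359849
d₁ = (ln(S/K) + (r+σ²/2)T) / (σ√T) = (ln(66.87/82.27) + (0.0691+0.2936²/2)·1.5022) / 0.359849 = (-0.207256 + 0.168548) / 0.359849 = -0.107569
d₂ = d₁ − σ√T = -0.107569 − 0.359849 = -0.467418
e^{−rT} = e^{−0.0691·1.5022} = 0.901404
N(d₁) = 0.457169,  N(d₂) = 0.320101
Call price V = S·N(d₁) − K·e^{−rT}·N(d₂) = 30.570880 − 23.738174 = 6.832706
ρ = K·T·e^{−rT}·N(d₂) = 35.659485

price = 6.832706
ρ = 35.659485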